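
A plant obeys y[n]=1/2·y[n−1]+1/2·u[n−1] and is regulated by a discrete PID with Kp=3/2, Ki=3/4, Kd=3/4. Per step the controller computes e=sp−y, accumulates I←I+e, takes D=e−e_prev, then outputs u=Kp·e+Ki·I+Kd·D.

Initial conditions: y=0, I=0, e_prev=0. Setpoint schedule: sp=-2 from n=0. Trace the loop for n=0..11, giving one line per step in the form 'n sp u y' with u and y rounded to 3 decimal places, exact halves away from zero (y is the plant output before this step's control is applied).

0 -2 -6.000 0.000
1 -2 3.000 -3.000
2 -2 -7.500 0.000
3 -2 4.500 -3.750
4 -2 -9.375 0.375
5 -2 6.563 -4.500
6 -2 -11.813 1.031
7 -2 9.328 -5.391
8 -2 -15.023 1.969
9 -2 13.008 -6.527
10 -2 -19.271 3.240
11 -2 17.892 -8.016

(exact arithmetic carried between steps; '≈' marks a value shown rounded to 6 d.p. or computed from one; I and e_prev carry over from the previous line; the table rounds u and y to 3 d.p., halves away from zero)
n=0: y=0, sp=-2, e=sp−y=-2; I=-2, D=e−e_prev=-2; u=3/2·(-2)+3/4·(-2)+3/4·(-2)=-6; next y=1/2·0+1/2·(-6)=-3
n=1: y=-3, sp=-2, e=sp−y=1; I=-1, D=e−e_prev=3; u=3/2·1+3/4·(-1)+3/4·3=3; next y=1/2·(-3)+1/2·3=0
n=2: y=0, sp=-2, e=sp−y=-2; I=-3, D=e−e_prev=-3; u=3/2·(-2)+3/4·(-3)+3/4·(-3)=-7.5; next y=1/2·0+1/2·(-7.5)=-3.75
n=3: y=-3.75, sp=-2, e=sp−y=1.75; I=-1.25, D=e−e_prev=3.75; u=3/2·1.75+3/4·(-1.25)+3/4·3.75=4.5; next y=1/2·(-3.75)+1/2·4.5=0.375
n=4: y=0.375, sp=-2, e=sp−y=-2.375; I=-3.625, D=e−e_prev=-4.125; u=3/2·(-2.375)+3/4·(-3.625)+3/4·(-4.125)=-9.375; next y=1/2·0.375+1/2·(-9.375)=-4.5
n=5: y=-4.5, sp=-2, e=sp−y=2.5; I=-1.125, D=e−e_prev=4.875; u=3/2·2.5+3/4·(-1.125)+3/4·4.875=6.5625; next y=1/2·(-4.5)+1/2·6.5625=1.03125
n=6: y=1.03125, sp=-2, e=sp−y=-3.03125; I=-4.15625, D=e−e_prev=-5.53125; u=3/2·(-3.03125)+3/4·(-4.15625)+3/4·(-5.53125)=-11.8125; next y=1/2·1.03125+1/2·(-11.8125)=-5.390625
n=7: y=-5.390625, sp=-2, e=sp−y=3.390625; I=-0.765625, D=e−e_prev=6.421875; u=3/2·3.390625+3/4·(-0.765625)+3/4·6.421875=9.328125; next y=1/2·(-5.390625)+1/2·9.328125=1.96875
n=8: y=1.96875, sp=-2, e=sp−y=-3.96875; I=-4.734375, D=e−e_prev=-7.359375; u=3/2·(-3.96875)+3/4·(-4.734375)+3/4·(-7.359375)≈-15.023438; next y=1/2·1.96875+1/2·(-15.023438)≈-6.527344
n=9: y≈-6.527344, sp=-2, e=sp−y≈4.527344; I≈-0.207031, D=e−e_prev≈8.496094; u=3/2·4.527344+3/4·(-0.207031)+3/4·8.496094≈13.007813; next y=1/2·(-6.527344)+1/2·13.007813≈3.240234
n=10: y≈3.240234, sp=-2, e=sp−y≈-5.240234; I≈-5.447266, D=e−e_prev≈-9.767578; u=3/2·(-5.240234)+3/4·(-5.447266)+3/4·(-9.767578)≈-19.271484; next y=1/2·3.240234+1/2·(-19.271484)≈-8.015625
n=11: y=-8.015625, sp=-2, e=sp−y=6.015625; I≈0.568359, D=e−e_prev≈11.255859; u=3/2·6.015625+3/4·0.568359+3/4·11.255859≈17.891602; next y=1/2·(-8.015625)+1/2·17.891602≈4.937988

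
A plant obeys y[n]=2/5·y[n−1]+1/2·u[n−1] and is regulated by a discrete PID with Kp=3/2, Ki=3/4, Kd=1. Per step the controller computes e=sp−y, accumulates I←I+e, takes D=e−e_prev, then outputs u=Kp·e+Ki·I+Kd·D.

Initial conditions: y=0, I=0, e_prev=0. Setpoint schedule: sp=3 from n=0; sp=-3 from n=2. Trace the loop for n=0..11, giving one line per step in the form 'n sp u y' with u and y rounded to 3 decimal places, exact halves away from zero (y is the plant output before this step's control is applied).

0 3 9.750 0.000
1 3 -6.844 4.875
2 -3 -2.248 -1.472
3 -3 -2.958 -1.713
4 -3 -2.697 -2.164
5 -3 -3.613 -2.214
6 -3 -2.699 -2.692
7 -3 -4.272 -2.426
8 -3 -2.225 -3.107
9 -3 -5.267 -2.355
10 -3 -1.033 -3.576
11 -3 -7.116 -1.947

(exact arithmetic carried between steps; '≈' marks a value shown rounded to 6 d.p. or computed from one; I and e_prev carry over from the previous line; the table rounds u and y to 3 d.p., halves away from zero)
n=0: y=0, sp=3, e=sp−y=3; I=3, D=e−e_prev=3; u=3/2·3+3/4·3+1·3=9.75; next y=2/5·0+1/2·9.75=4.875
n=1: y=4.875, sp=3, e=sp−y=-1.875; I=1.125, D=e−e_prev=-4.875; u=3/2·(-1.875)+3/4·1.125+1·(-4.875)=-6.84375; next y=2/5·4.875+1/2·(-6.84375)=-1.471875
n=2: y=-1.471875, sp=-3, e=sp−y=-1.528125; I=-0.403125, D=e−e_prev=0.346875; u=3/2·(-1.528125)+3/4·(-0.403125)+1·0.346875≈-2.247656; next y=2/5·(-1.471875)+1/2·(-2.247656)≈-1.712578
n=3: y≈-1.712578, sp=-3, e=sp−y≈-1.287422; I≈-1.690547, D=e−e_prev≈0.240703; u=3/2·(-1.287422)+3/4·(-1.690547)+1·0.240703≈-2.958340; next y=2/5·(-1.712578)+1/2·(-2.958340)≈-2.164201
n=4: y≈-2.164201, sp=-3, e=sp−y≈-0.835799; I≈-2.526346, D=e−e_prev≈0.451623; u=3/2·(-0.835799)+3/4·(-2.526346)+1·0.451623≈-2.696834; next y=2/5·(-2.164201)+1/2·(-2.696834)≈-2.214098
n=5: y≈-2.214098, sp=-3, e=sp−y≈-0.785902; I≈-3.312248, D=e−e_prev≈0.049897; u=3/2·(-0.785902)+3/4·(-3.312248)+1·0.049897≈-3.613143; next y=2/5·(-2.214098)+1/2·(-3.613143)≈-2.692211
n=6: y≈-2.692211, sp=-3, e=sp−y≈-0.307789; I≈-3.620037, D=e−e_prev≈0.478113; u=3/2·(-0.307789)+3/4·(-3.620037)+1·0.478113≈-2.698599; next y=2/5·(-2.692211)+1/2·(-2.698599)≈-2.426184
n=7: y≈-2.426184, sp=-3, e=sp−y≈-0.573816; I≈-4.193854, D=e−e_prev≈-0.266027; u=3/2·(-0.573816)+3/4·(-4.193854)+1·(-0.266027)≈-4.272141; next y=2/5·(-2.426184)+1/2·(-4.272141)≈-3.106544
n=8: y≈-3.106544, sp=-3, e=sp−y≈0.106544; I≈-4.087310, D=e−e_prev≈0.680360; u=3/2·0.106544+3/4·(-4.087310)+1·0.680360≈-2.225306; next y=2/5·(-3.106544)+1/2·(-2.225306)≈-2.355271
n=9: y≈-2.355271, sp=-3, e=sp−y≈-0.644729; I≈-4.732039, D=e−e_prev≈-0.751273; u=3/2·(-0.644729)+3/4·(-4.732039)+1·(-0.751273)≈-5.267396; next y=2/5·(-2.355271)+1/2·(-5.267396)≈-3.575807
n=10: y≈-3.575807, sp=-3, e=sp−y≈0.575807; I≈-4.156232, D=e−e_prev≈1.220536; u=3/2·0.575807+3/4·(-4.156232)+1·1.220536≈-1.032929; next y=2/5·(-3.575807)+1/2·(-1.032929)≈-1.946787
n=11: y≈-1.946787, sp=-3, e=sp−y≈-1.053213; I≈-5.209445, D=e−e_prev≈-1.629020; u=3/2·(-1.053213)+3/4·(-5.209445)+1·(-1.629020)≈-7.115923; next y=2/5·(-1.946787)+1/2·(-7.115923)≈-4.336676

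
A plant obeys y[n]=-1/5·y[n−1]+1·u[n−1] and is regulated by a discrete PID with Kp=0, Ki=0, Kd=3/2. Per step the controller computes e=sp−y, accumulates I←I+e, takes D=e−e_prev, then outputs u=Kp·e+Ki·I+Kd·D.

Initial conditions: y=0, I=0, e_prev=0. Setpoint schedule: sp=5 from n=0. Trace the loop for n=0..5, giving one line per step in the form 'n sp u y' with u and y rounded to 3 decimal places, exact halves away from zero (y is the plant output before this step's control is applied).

(exact arithmetic carried between steps; '≈' marks a value shown rounded to 6 d.p. or computed from one; I and e_prev carry over from the previous line; the table rounds u and y to 3 d.p., halves away from zero)
n=0: y=0, sp=5, e=sp−y=5; I=5, D=e−e_prev=5; u=0·5+0·5+3/2·5=7.5; next y=-1/5·0+1·7.5=7.5
n=1: y=7.5, sp=5, e=sp−y=-2.5; I=2.5, D=e−e_prev=-7.5; u=0·(-2.5)+0·2.5+3/2·(-7.5)=-11.25; next y=-1/5·7.5+1·(-11.25)=-12.75
n=2: y=-12.75, sp=5, e=sp−y=17.75; I=20.25, D=e−e_prev=20.25; u=0·17.75+0·20.25+3/2·20.25=30.375; next y=-1/5·(-12.75)+1·30.375=32.925
n=3: y=32.925, sp=5, e=sp−y=-27.925; I=-7.675, D=e−e_prev=-45.675; u=0·(-27.925)+0·(-7.675)+3/2·(-45.675)=-68.5125; next y=-1/5·32.925+1·(-68.5125)=-75.0975
n=4: y=-75.0975, sp=5, e=sp−y=80.0975; I=72.4225, D=e−e_prev=108.0225; u=0·80.0975+0·72.4225+3/2·108.0225=162.03375; next y=-1/5·(-75.0975)+1·162.03375=177.05325
n=5: y=177.05325, sp=5, e=sp−y=-172.05325; I=-99.63075, D=e−e_prev=-252.15075; u=0·(-172.05325)+0·(-99.63075)+3/2·(-252.15075)=-378.226125; next y=-1/5·177.05325+1·(-378.226125)=-413.636775

0 5 7.500 0.000
1 5 -11.250 7.500
2 5 30.375 -12.750
3 5 -68.513 32.925
4 5 162.034 -75.098
5 5 -378.226 177.053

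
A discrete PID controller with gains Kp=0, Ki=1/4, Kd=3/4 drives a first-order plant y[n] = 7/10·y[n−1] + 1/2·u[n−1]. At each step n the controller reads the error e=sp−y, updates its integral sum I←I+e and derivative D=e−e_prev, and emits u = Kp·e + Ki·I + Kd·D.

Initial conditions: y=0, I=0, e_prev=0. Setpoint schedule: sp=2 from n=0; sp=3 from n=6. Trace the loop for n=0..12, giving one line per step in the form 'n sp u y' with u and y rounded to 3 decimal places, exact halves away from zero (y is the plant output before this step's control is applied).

(exact arithmetic carried between steps; '≈' marks a value shown rounded to 6 d.p. or computed from one; I and e_prev carry over from the previous line; the table rounds u and y to 3 d.p., halves away from zero)
n=0: y=0, sp=2, e=sp−y=2; I=2, D=e−e_prev=2; u=0·2+1/4·2+3/4·2=2; next y=7/10·0+1/2·2=1
n=1: y=1, sp=2, e=sp−y=1; I=3, D=e−e_prev=-1; u=0·1+1/4·3+3/4·(-1)=0; next y=7/10·1+1/2·0=0.7
n=2: y=0.7, sp=2, e=sp−y=1.3; I=4.3, D=e−e_prev=0.3; u=0·1.3+1/4·4.3+3/4·0.3=1.3; next y=7/10·0.7+1/2·1.3=1.14
n=3: y=1.14, sp=2, e=sp−y=0.86; I=5.16, D=e−e_prev=-0.44; u=0·0.86+1/4·5.16+3/4·(-0.44)=0.96; next y=7/10·1.14+1/2·0.96=1.278
n=4: y=1.278, sp=2, e=sp−y=0.722; I=5.882, D=e−e_prev=-0.138; u=0·0.722+1/4·5.882+3/4·(-0.138)=1.367; next y=7/10·1.278+1/2·1.367=1.5781
n=5: y=1.5781, sp=2, e=sp−y=0.4219; I=6.3039, D=e−e_prev=-0.3001; u=0·0.4219+1/4·6.3039+3/4·(-0.3001)=1.3509; next y=7/10·1.5781+1/2·1.3509=1.78012
n=6: y=1.78012, sp=3, e=sp−y=1.21988; I=7.52378, D=e−e_prev=0.79798; u=0·1.21988+1/4·7.52378+3/4·0.79798=2.47943; next y=7/10·1.78012+1/2·2.47943=2.485799
n=7: y=2.485799, sp=3, e=sp−y=0.514201; I=8.037981, D=e−e_prev=-0.705679; u=0·0.514201+1/4·8.037981+3/4·(-0.705679)=1.480236; next y=7/10·2.485799+1/2·1.480236≈2.480177
n=8: y≈2.480177, sp=3, e=sp−y≈0.519823; I≈8.557804, D=e−e_prev≈0.005622; u=0·0.519823+1/4·8.557804+3/4·0.005622≈2.143667; next y=7/10·2.480177+1/2·2.143667≈2.807958
n=9: y≈2.807958, sp=3, e=sp−y≈0.192042; I≈8.749846, D=e−e_prev≈-0.327780; u=0·0.192042+1/4·8.749846+3/4·(-0.327780)≈1.941626; next y=7/10·2.807958+1/2·1.941626≈2.936383
n=10: y≈2.936383, sp=3, e=sp−y≈0.063617; I≈8.813462, D=e−e_prev≈-0.128426; u=0·0.063617+1/4·8.813462+3/4·(-0.128426)≈2.107046; next y=7/10·2.936383+1/2·2.107046≈3.108992
n=11: y≈3.108992, sp=3, e=sp−y≈-0.108992; I≈8.704471, D=e−e_prev≈-0.172608; u=0·(-0.108992)+1/4·8.704471+3/4·(-0.172608)≈2.046662; next y=7/10·3.108992+1/2·2.046662≈3.199625
n=12: y≈3.199625, sp=3, e=sp−y≈-0.199625; I≈8.504846, D=e−e_prev≈-0.090633; u=0·(-0.199625)+1/4·8.504846+3/4·(-0.090633)≈2.058236; next y=7/10·3.199625+1/2·2.058236≈3.268856

0 2 2.000 0.000
1 2 0.000 1.000
2 2 1.300 0.700
3 2 0.960 1.140
4 2 1.367 1.278
5 2 1.351 1.578
6 3 2.479 1.780
7 3 1.480 2.486
8 3 2.144 2.480
9 3 1.942 2.808
10 3 2.107 2.936
11 3 2.047 3.109
12 3 2.058 3.200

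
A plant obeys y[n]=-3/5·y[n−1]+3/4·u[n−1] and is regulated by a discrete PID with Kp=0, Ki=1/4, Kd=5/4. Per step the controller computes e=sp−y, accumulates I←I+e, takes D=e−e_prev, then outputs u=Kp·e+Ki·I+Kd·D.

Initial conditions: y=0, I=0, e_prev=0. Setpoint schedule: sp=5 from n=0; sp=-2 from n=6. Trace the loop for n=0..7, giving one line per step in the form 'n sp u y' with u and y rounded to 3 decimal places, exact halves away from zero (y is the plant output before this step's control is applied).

0 5 7.500 0.000
1 5 -5.938 5.625
2 5 21.117 -7.828
3 5 -35.037 20.535
4 5 85.233 -38.598
5 5 -166.307 87.084
6 -2 355.871 -176.980
7 -2 -746.821 373.091

(exact arithmetic carried between steps; '≈' marks a value shown rounded to 6 d.p. or computed from one; I and e_prev carry over from the previous line; the table rounds u and y to 3 d.p., halves away from zero)
n=0: y=0, sp=5, e=sp−y=5; I=5, D=e−e_prev=5; u=0·5+1/4·5+5/4·5=7.5; next y=-3/5·0+3/4·7.5=5.625
n=1: y=5.625, sp=5, e=sp−y=-0.625; I=4.375, D=e−e_prev=-5.625; u=0·(-0.625)+1/4·4.375+5/4·(-5.625)=-5.9375; next y=-3/5·5.625+3/4·(-5.9375)=-7.828125
n=2: y=-7.828125, sp=5, e=sp−y=12.828125; I=17.203125, D=e−e_prev=13.453125; u=0·12.828125+1/4·17.203125+5/4·13.453125≈21.117188; next y=-3/5·(-7.828125)+3/4·21.117188≈20.534766
n=3: y≈20.534766, sp=5, e=sp−y≈-15.534766; I≈1.668359, D=e−e_prev≈-28.362891; u=0·(-15.534766)+1/4·1.668359+5/4·(-28.362891)≈-35.036523; next y=-3/5·20.534766+3/4·(-35.036523)≈-38.598252
n=4: y≈-38.598252, sp=5, e=sp−y≈43.598252; I≈45.266611, D=e−e_prev≈59.133018; u=0·43.598252+1/4·45.266611+5/4·59.133018≈85.232925; next y=-3/5·(-38.598252)+3/4·85.232925≈87.083645
n=5: y≈87.083645, sp=5, e=sp−y≈-82.083645; I≈-36.817033, D=e−e_prev≈-125.681897; u=0·(-82.083645)+1/4·(-36.817033)+5/4·(-125.681897)≈-166.306629; next y=-3/5·87.083645+3/4·(-166.306629)≈-176.980159
n=6: y≈-176.980159, sp=-2, e=sp−y≈174.980159; I≈138.163125, D=e−e_prev≈257.063804; u=0·174.980159+1/4·138.163125+5/4·257.063804≈355.870536; next y=-3/5·(-176.980159)+3/4·355.870536≈373.090997
n=7: y≈373.090997, sp=-2, e=sp−y≈-375.090997; I≈-236.927872, D=e−e_prev≈-550.071156; u=0·(-375.090997)+1/4·(-236.927872)+5/4·(-550.071156)≈-746.820913; next y=-3/5·373.090997+3/4·(-746.820913)≈-783.970283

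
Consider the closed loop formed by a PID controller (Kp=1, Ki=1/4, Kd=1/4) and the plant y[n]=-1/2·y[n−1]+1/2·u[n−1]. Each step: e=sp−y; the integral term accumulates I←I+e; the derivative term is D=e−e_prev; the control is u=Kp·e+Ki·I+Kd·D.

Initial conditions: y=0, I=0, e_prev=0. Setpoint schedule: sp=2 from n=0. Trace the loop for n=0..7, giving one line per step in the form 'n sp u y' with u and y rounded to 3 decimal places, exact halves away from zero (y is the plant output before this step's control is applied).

(exact arithmetic carried between steps; '≈' marks a value shown rounded to 6 d.p. or computed from one; I and e_prev carry over from the previous line; the table rounds u and y to 3 d.p., halves away from zero)
n=0: y=0, sp=2, e=sp−y=2; I=2, D=e−e_prev=2; u=1·2+1/4·2+1/4·2=3; next y=-1/2·0+1/2·3=1.5
n=1: y=1.5, sp=2, e=sp−y=0.5; I=2.5, D=e−e_prev=-1.5; u=1·0.5+1/4·2.5+1/4·(-1.5)=0.75; next y=-1/2·1.5+1/2·0.75=-0.375
n=2: y=-0.375, sp=2, e=sp−y=2.375; I=4.875, D=e−e_prev=1.875; u=1·2.375+1/4·4.875+1/4·1.875=4.0625; next y=-1/2·(-0.375)+1/2·4.0625=2.21875
n=3: y=2.21875, sp=2, e=sp−y=-0.21875; I=4.65625, D=e−e_prev=-2.59375; u=1·(-0.21875)+1/4·4.65625+1/4·(-2.59375)=0.296875; next y=-1/2·2.21875+1/2·0.296875≈-0.960938
n=4: y≈-0.960938, sp=2, e=sp−y≈2.960938; I≈7.617188, D=e−e_prev≈3.179688; u=1·2.960938+1/4·7.617188+1/4·3.179688≈5.660156; next y=-1/2·(-0.960938)+1/2·5.660156≈3.310547
n=5: y≈3.310547, sp=2, e=sp−y≈-1.310547; I≈6.306641, D=e−e_prev≈-4.271484; u=1·(-1.310547)+1/4·6.306641+1/4·(-4.271484)≈-0.801758; next y=-1/2·3.310547+1/2·(-0.801758)≈-2.056152
n=6: y≈-2.056152, sp=2, e=sp−y≈4.056152; I≈10.362793, D=e−e_prev≈5.366699; u=1·4.056152+1/4·10.362793+1/4·5.366699≈7.988525; next y=-1/2·(-2.056152)+1/2·7.988525≈5.022339
n=7: y≈5.022339, sp=2, e=sp−y≈-3.022339; I≈7.340454, D=e−e_prev≈-7.078491; u=1·(-3.022339)+1/4·7.340454+1/4·(-7.078491)≈-2.956848; next y=-1/2·5.022339+1/2·(-2.956848)≈-3.989594

0 2 3.000 0.000
1 2 0.750 1.500
2 2 4.063 -0.375
3 2 0.297 2.219
4 2 5.660 -0.961
5 2 -0.802 3.311
6 2 7.989 -2.056
7 2 -2.957 5.022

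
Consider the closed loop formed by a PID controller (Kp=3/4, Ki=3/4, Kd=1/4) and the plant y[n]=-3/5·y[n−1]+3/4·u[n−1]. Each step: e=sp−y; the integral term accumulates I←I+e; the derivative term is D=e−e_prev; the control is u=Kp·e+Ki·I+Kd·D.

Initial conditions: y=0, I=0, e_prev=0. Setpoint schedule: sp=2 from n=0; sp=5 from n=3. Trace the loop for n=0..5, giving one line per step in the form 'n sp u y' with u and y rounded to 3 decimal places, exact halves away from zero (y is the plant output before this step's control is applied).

0 2 3.500 0.000
1 2 -0.094 2.625
2 2 7.567 -1.645
3 5 -0.055 6.662
4 5 18.752 -4.039
5 5 -13.064 16.487

(exact arithmetic carried between steps; '≈' marks a value shown rounded to 6 d.p. or computed from one; I and e_prev carry over from the previous line; the table rounds u and y to 3 d.p., halves away from zero)
n=0: y=0, sp=2, e=sp−y=2; I=2, D=e−e_prev=2; u=3/4·2+3/4·2+1/4·2=3.5; next y=-3/5·0+3/4·3.5=2.625
n=1: y=2.625, sp=2, e=sp−y=-0.625; I=1.375, D=e−e_prev=-2.625; u=3/4·(-0.625)+3/4·1.375+1/4·(-2.625)=-0.09375; next y=-3/5·2.625+3/4·(-0.09375)≈-1.645313
n=2: y≈-1.645313, sp=2, e=sp−y≈3.645313; I≈5.020313, D=e−e_prev≈4.270313; u=3/4·3.645313+3/4·5.020313+1/4·4.270313≈7.566797; next y=-3/5·(-1.645313)+3/4·7.566797≈6.662285
n=3: y≈6.662285, sp=5, e=sp−y≈-1.662285; I≈3.358027, D=e−e_prev≈-5.307598; u=3/4·(-1.662285)+3/4·3.358027+1/4·(-5.307598)≈-0.055093; next y=-3/5·6.662285+3/4·(-0.055093)≈-4.038691
n=4: y≈-4.038691, sp=5, e=sp−y≈9.038691; I≈12.396718, D=e−e_prev≈10.700976; u=3/4·9.038691+3/4·12.396718+1/4·10.700976≈18.751800; next y=-3/5·(-4.038691)+3/4·18.751800≈16.487065
n=5: y≈16.487065, sp=5, e=sp−y≈-11.487065; I≈0.909653, D=e−e_prev≈-20.525755; u=3/4·(-11.487065)+3/4·0.909653+1/4·(-20.525755)≈-13.064497; next y=-3/5·16.487065+3/4·(-13.064497)≈-19.690612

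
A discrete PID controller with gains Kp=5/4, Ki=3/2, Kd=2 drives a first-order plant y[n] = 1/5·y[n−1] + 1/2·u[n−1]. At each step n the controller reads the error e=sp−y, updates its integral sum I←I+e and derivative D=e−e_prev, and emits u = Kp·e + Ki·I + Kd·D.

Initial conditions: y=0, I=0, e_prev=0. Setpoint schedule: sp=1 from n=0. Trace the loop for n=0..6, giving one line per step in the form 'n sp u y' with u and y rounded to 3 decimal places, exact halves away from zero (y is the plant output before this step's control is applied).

0 1 4.750 0.000
1 1 -7.031 2.375
2 1 21.380 -3.041
3 1 -45.723 10.082
4 1 113.803 -20.845
5 1 -264.777 52.733
6 1 634.009 -121.842

(exact arithmetic carried between steps; '≈' marks a value shown rounded to 6 d.p. or computed from one; I and e_prev carry over from the previous line; the table rounds u and y to 3 d.p., halves away from zero)
n=0: y=0, sp=1, e=sp−y=1; I=1, D=e−e_prev=1; u=5/4·1+3/2·1+2·1=4.75; next y=1/5·0+1/2·4.75=2.375
n=1: y=2.375, sp=1, e=sp−y=-1.375; I=-0.375, D=e−e_prev=-2.375; u=5/4·(-1.375)+3/2·(-0.375)+2·(-2.375)=-7.03125; next y=1/5·2.375+1/2·(-7.03125)=-3.040625
n=2: y=-3.040625, sp=1, e=sp−y=4.040625; I=3.665625, D=e−e_prev=5.415625; u=5/4·4.040625+3/2·3.665625+2·5.415625≈21.380469; next y=1/5·(-3.040625)+1/2·21.380469≈10.082109
n=3: y≈10.082109, sp=1, e=sp−y≈-9.082109; I≈-5.416484, D=e−e_prev≈-13.122734; u=5/4·(-9.082109)+3/2·(-5.416484)+2·(-13.122734)≈-45.722832; next y=1/5·10.082109+1/2·(-45.722832)≈-20.844994
n=4: y≈-20.844994, sp=1, e=sp−y≈21.844994; I≈16.428510, D=e−e_prev≈30.927104; u=5/4·21.844994+3/2·16.428510+2·30.927104≈113.803214; next y=1/5·(-20.844994)+1/2·113.803214≈52.732608
n=5: y≈52.732608, sp=1, e=sp−y≈-51.732608; I≈-35.304099, D=e−e_prev≈-73.577602; u=5/4·(-51.732608)+3/2·(-35.304099)+2·(-73.577602)≈-264.777113; next y=1/5·52.732608+1/2·(-264.777113)≈-121.842035
n=6: y≈-121.842035, sp=1, e=sp−y≈122.842035; I≈87.537936, D=e−e_prev≈174.574643; u=5/4·122.842035+3/2·87.537936+2·174.574643≈634.008735; next y=1/5·(-121.842035)+1/2·634.008735≈292.635960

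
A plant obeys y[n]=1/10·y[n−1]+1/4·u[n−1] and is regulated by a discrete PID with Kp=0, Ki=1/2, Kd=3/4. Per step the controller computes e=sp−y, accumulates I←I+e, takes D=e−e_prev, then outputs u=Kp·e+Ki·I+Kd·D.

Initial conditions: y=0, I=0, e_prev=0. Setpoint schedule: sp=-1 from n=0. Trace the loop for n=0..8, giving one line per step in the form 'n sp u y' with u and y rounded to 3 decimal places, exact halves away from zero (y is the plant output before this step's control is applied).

0 -1 -1.250 0.000
1 -1 -0.609 -0.313
2 -1 -1.349 -0.184
3 -1 -1.445 -0.356
4 -1 -1.845 -0.397
5 -1 -2.047 -0.501
6 -1 -2.299 -0.562
7 -1 -2.477 -0.631
8 -1 -2.649 -0.682

(exact arithmetic carried between steps; '≈' marks a value shown rounded to 6 d.p. or computed from one; I and e_prev carry over from the previous line; the table rounds u and y to 3 d.p., halves away from zero)
n=0: y=0, sp=-1, e=sp−y=-1; I=-1, D=e−e_prev=-1; u=0·(-1)+1/2·(-1)+3/4·(-1)=-1.25; next y=1/10·0+1/4·(-1.25)=-0.3125
n=1: y=-0.3125, sp=-1, e=sp−y=-0.6875; I=-1.6875, D=e−e_prev=0.3125; u=0·(-0.6875)+1/2·(-1.6875)+3/4·0.3125=-0.609375; next y=1/10·(-0.3125)+1/4·(-0.609375)≈-0.183594
n=2: y≈-0.183594, sp=-1, e=sp−y≈-0.816406; I≈-2.503906, D=e−e_prev≈-0.128906; u=0·(-0.816406)+1/2·(-2.503906)+3/4·(-0.128906)≈-1.348633; next y=1/10·(-0.183594)+1/4·(-1.348633)≈-0.355518
n=3: y≈-0.355518, sp=-1, e=sp−y≈-0.644482; I≈-3.148389, D=e−e_prev≈0.171924; u=0·(-0.644482)+1/2·(-3.148389)+3/4·0.171924≈-1.445251; next y=1/10·(-0.355518)+1/4·(-1.445251)≈-0.396865
n=4: y≈-0.396865, sp=-1, e=sp−y≈-0.603135; I≈-3.751524, D=e−e_prev≈0.041347; u=0·(-0.603135)+1/2·(-3.751524)+3/4·0.041347≈-1.844752; next y=1/10·(-0.396865)+1/4·(-1.844752)≈-0.500874
n=5: y≈-0.500874, sp=-1, e=sp−y≈-0.499126; I≈-4.250650, D=e−e_prev≈0.104010; u=0·(-0.499126)+1/2·(-4.250650)+3/4·0.104010≈-2.047317; next y=1/10·(-0.500874)+1/4·(-2.047317)≈-0.561917
n=6: y≈-0.561917, sp=-1, e=sp−y≈-0.438083; I≈-4.688733, D=e−e_prev≈0.061042; u=0·(-0.438083)+1/2·(-4.688733)+3/4·0.061042≈-2.298585; next y=1/10·(-0.561917)+1/4·(-2.298585)≈-0.630838
n=7: y≈-0.630838, sp=-1, e=sp−y≈-0.369162; I≈-5.057895, D=e−e_prev≈0.068921; u=0·(-0.369162)+1/2·(-5.057895)+3/4·0.068921≈-2.477257; next y=1/10·(-0.630838)+1/4·(-2.477257)≈-0.682398
n=8: y≈-0.682398, sp=-1, e=sp−y≈-0.317602; I≈-5.375497, D=e−e_prev≈0.051560; u=0·(-0.317602)+1/2·(-5.375497)+3/4·0.051560≈-2.649078; next y=1/10·(-0.682398)+1/4·(-2.649078)≈-0.730509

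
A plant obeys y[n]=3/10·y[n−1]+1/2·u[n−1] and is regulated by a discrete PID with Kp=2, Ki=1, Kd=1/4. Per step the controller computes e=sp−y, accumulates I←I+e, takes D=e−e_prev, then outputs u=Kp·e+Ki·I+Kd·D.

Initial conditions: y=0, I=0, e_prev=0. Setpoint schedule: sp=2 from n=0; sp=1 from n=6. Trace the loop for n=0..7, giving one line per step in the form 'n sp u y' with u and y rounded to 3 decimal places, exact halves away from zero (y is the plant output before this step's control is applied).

(exact arithmetic carried between steps; '≈' marks a value shown rounded to 6 d.p. or computed from one; I and e_prev carry over from the previous line; the table rounds u and y to 3 d.p., halves away from zero)
n=0: y=0, sp=2, e=sp−y=2; I=2, D=e−e_prev=2; u=2·2+1·2+1/4·2=6.5; next y=3/10·0+1/2·6.5=3.25
n=1: y=3.25, sp=2, e=sp−y=-1.25; I=0.75, D=e−e_prev=-3.25; u=2·(-1.25)+1·0.75+1/4·(-3.25)=-2.5625; next y=3/10·3.25+1/2·(-2.5625)=-0.30625
n=2: y=-0.30625, sp=2, e=sp−y=2.30625; I=3.05625, D=e−e_prev=3.55625; u=2·2.30625+1·3.05625+1/4·3.55625≈8.557813; next y=3/10·(-0.30625)+1/2·8.557813≈4.187031
n=3: y≈4.187031, sp=2, e=sp−y≈-2.187031; I≈0.869219, D=e−e_prev≈-4.493281; u=2·(-2.187031)+1·0.869219+1/4·(-4.493281)≈-4.628164; next y=3/10·4.187031+1/2·(-4.628164)≈-1.057973
n=4: y≈-1.057973, sp=2, e=sp−y≈3.057973; I≈3.927191, D=e−e_prev≈5.245004; u=2·3.057973+1·3.927191+1/4·5.245004≈11.354388; next y=3/10·(-1.057973)+1/2·11.354388≈5.359802
n=5: y≈5.359802, sp=2, e=sp−y≈-3.359802; I≈0.567389, D=e−e_prev≈-6.417775; u=2·(-3.359802)+1·0.567389+1/4·(-6.417775)≈-7.756658; next y=3/10·5.359802+1/2·(-7.756658)≈-2.270389
n=6: y≈-2.270389, sp=1, e=sp−y≈3.270389; I≈3.837778, D=e−e_prev≈6.630191; u=2·3.270389+1·3.837778+1/4·6.630191≈12.036103; next y=3/10·(-2.270389)+1/2·12.036103≈5.336935
n=7: y≈5.336935, sp=1, e=sp−y≈-4.336935; I≈-0.499157, D=e−e_prev≈-7.607323; u=2·(-4.336935)+1·(-0.499157)+1/4·(-7.607323)≈-11.074857; next y=3/10·5.336935+1/2·(-11.074857)≈-3.936348

0 2 6.500 0.000
1 2 -2.563 3.250
2 2 8.558 -0.306
3 2 -4.628 4.187
4 2 11.354 -1.058
5 2 -7.757 5.360
6 1 12.036 -2.270
7 1 -11.075 5.337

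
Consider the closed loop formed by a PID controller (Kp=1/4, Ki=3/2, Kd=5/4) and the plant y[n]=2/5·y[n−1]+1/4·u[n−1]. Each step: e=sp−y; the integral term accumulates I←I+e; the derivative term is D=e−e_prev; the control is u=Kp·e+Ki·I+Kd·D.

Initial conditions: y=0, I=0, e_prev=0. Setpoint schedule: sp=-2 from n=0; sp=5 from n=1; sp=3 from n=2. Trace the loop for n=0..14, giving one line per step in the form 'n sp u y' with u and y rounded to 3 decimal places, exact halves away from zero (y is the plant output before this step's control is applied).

(exact arithmetic carried between steps; '≈' marks a value shown rounded to 6 d.p. or computed from one; I and e_prev carry over from the previous line; the table rounds u and y to 3 d.p., halves away from zero)
n=0: y=0, sp=-2, e=sp−y=-2; I=-2, D=e−e_prev=-2; u=1/4·(-2)+3/2·(-2)+5/4·(-2)=-6; next y=2/5·0+1/4·(-6)=-1.5
n=1: y=-1.5, sp=5, e=sp−y=6.5; I=4.5, D=e−e_prev=8.5; u=1/4·6.5+3/2·4.5+5/4·8.5=19; next y=2/5·(-1.5)+1/4·19=4.15
n=2: y=4.15, sp=3, e=sp−y=-1.15; I=3.35, D=e−e_prev=-7.65; u=1/4·(-1.15)+3/2·3.35+5/4·(-7.65)=-4.825; next y=2/5·4.15+1/4·(-4.825)=0.45375
n=3: y=0.45375, sp=3, e=sp−y=2.54625; I=5.89625, D=e−e_prev=3.69625; u=1/4·2.54625+3/2·5.89625+5/4·3.69625=14.10125; next y=2/5·0.45375+1/4·14.10125≈3.706813
n=4: y≈3.706813, sp=3, e=sp−y≈-0.706813; I≈5.189438, D=e−e_prev≈-3.253063; u=1/4·(-0.706813)+3/2·5.189438+5/4·(-3.253063)≈3.541125; next y=2/5·3.706813+1/4·3.541125≈2.368006
n=5: y≈2.368006, sp=3, e=sp−y≈0.631994; I≈5.821431, D=e−e_prev≈1.338806; u=1/4·0.631994+3/2·5.821431+5/4·1.338806≈10.563653; next y=2/5·2.368006+1/4·10.563653≈3.588116
n=6: y≈3.588116, sp=3, e=sp−y≈-0.588116; I≈5.233315, D=e−e_prev≈-1.220110; u=1/4·(-0.588116)+3/2·5.233315+5/4·(-1.220110)≈6.177807; next y=2/5·3.588116+1/4·6.177807≈2.979698
n=7: y≈2.979698, sp=3, e=sp−y≈0.020302; I≈5.253617, D=e−e_prev≈0.608418; u=1/4·0.020302+3/2·5.253617+5/4·0.608418≈8.646023; next y=2/5·2.979698+1/4·8.646023≈3.353385
n=8: y≈3.353385, sp=3, e=sp−y≈-0.353385; I≈4.900232, D=e−e_prev≈-0.373687; u=1/4·(-0.353385)+3/2·4.900232+5/4·(-0.373687)≈6.794893; next y=2/5·3.353385+1/4·6.794893≈3.040077
n=9: y≈3.040077, sp=3, e=sp−y≈-0.040077; I≈4.860155, D=e−e_prev≈0.313308; u=1/4·(-0.040077)+3/2·4.860155+5/4·0.313308≈7.671848; next y=2/5·3.040077+1/4·7.671848≈3.133993
n=10: y≈3.133993, sp=3, e=sp−y≈-0.133993; I≈4.726162, D=e−e_prev≈-0.093915; u=1/4·(-0.133993)+3/2·4.726162+5/4·(-0.093915)≈6.938350; next y=2/5·3.133993+1/4·6.938350≈2.988185
n=11: y≈2.988185, sp=3, e=sp−y≈0.011815; I≈4.737977, D=e−e_prev≈0.145808; u=1/4·0.011815+3/2·4.737977+5/4·0.145808≈7.292180; next y=2/5·2.988185+1/4·7.292180≈3.018319
n=12: y≈3.018319, sp=3, e=sp−y≈-0.018319; I≈4.719658, D=e−e_prev≈-0.030134; u=1/4·(-0.018319)+3/2·4.719658+5/4·(-0.030134)≈7.037240; next y=2/5·3.018319+1/4·7.037240≈2.966638
n=13: y≈2.966638, sp=3, e=sp−y≈0.033362; I≈4.753021, D=e−e_prev≈0.051681; u=1/4·0.033362+3/2·4.753021+5/4·0.051681≈7.202473; next y=2/5·2.966638+1/4·7.202473≈2.987273
n=14: y≈2.987273, sp=3, e=sp−y≈0.012727; I≈4.765747, D=e−e_prev≈-0.020636; u=1/4·0.012727+3/2·4.765747+5/4·(-0.020636)≈7.126008; next y=2/5·2.987273+1/4·7.126008≈2.976411

0 -2 -6.000 0.000
1 5 19.000 -1.500
2 3 -4.825 4.150
3 3 14.101 0.454
4 3 3.541 3.707
5 3 10.564 2.368
6 3 6.178 3.588
7 3 8.646 2.980
8 3 6.795 3.353
9 3 7.672 3.040
10 3 6.938 3.134
11 3 7.292 2.988
12 3 7.037 3.018
13 3 7.202 2.967
14 3 7.126 2.987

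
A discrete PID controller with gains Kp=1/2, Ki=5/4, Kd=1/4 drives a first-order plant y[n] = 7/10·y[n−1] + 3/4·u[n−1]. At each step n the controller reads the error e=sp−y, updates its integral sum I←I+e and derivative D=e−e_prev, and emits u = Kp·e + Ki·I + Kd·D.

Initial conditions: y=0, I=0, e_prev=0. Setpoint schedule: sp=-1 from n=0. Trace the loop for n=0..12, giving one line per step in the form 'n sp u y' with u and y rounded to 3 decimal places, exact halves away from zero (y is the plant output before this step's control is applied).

0 -1 -2.000 0.000
1 -1 0.000 -1.500
2 -1 -0.650 -1.050
3 -1 -0.130 -1.223
4 -1 -0.434 -0.953
5 -1 -0.346 -0.992
6 -1 -0.442 -0.954
7 -1 -0.399 -0.999
8 -1 -0.412 -0.999
9 -1 -0.395 -1.008
10 -1 -0.400 -1.002
11 -1 -0.397 -1.001
12 -1 -0.400 -0.999

(exact arithmetic carried between steps; '≈' marks a value shown rounded to 6 d.p. or computed from one; I and e_prev carry over from the previous line; the table rounds u and y to 3 d.p., halves away from zero)
n=0: y=0, sp=-1, e=sp−y=-1; I=-1, D=e−e_prev=-1; u=1/2·(-1)+5/4·(-1)+1/4·(-1)=-2; next y=7/10·0+3/4·(-2)=-1.5
n=1: y=-1.5, sp=-1, e=sp−y=0.5; I=-0.5, D=e−e_prev=1.5; u=1/2·0.5+5/4·(-0.5)+1/4·1.5=0; next y=7/10·(-1.5)+3/4·0=-1.05
n=2: y=-1.05, sp=-1, e=sp−y=0.05; I=-0.45, D=e−e_prev=-0.45; u=1/2·0.05+5/4·(-0.45)+1/4·(-0.45)=-0.65; next y=7/10·(-1.05)+3/4·(-0.65)=-1.2225
n=3: y=-1.2225, sp=-1, e=sp−y=0.2225; I=-0.2275, D=e−e_prev=0.1725; u=1/2·0.2225+5/4·(-0.2275)+1/4·0.1725=-0.13; next y=7/10·(-1.2225)+3/4·(-0.13)=-0.95325
n=4: y=-0.95325, sp=-1, e=sp−y=-0.04675; I=-0.27425, D=e−e_prev=-0.26925; u=1/2·(-0.04675)+5/4·(-0.27425)+1/4·(-0.26925)=-0.4335; next y=7/10·(-0.95325)+3/4·(-0.4335)=-0.9924
n=5: y=-0.9924, sp=-1, e=sp−y=-0.0076; I=-0.28185, D=e−e_prev=0.03915; u=1/2·(-0.0076)+5/4·(-0.28185)+1/4·0.03915=-0.346325; next y=7/10·(-0.9924)+3/4·(-0.346325)≈-0.954424
n=6: y≈-0.954424, sp=-1, e=sp−y≈-0.045576; I≈-0.327426, D=e−e_prev≈-0.037976; u=1/2·(-0.045576)+5/4·(-0.327426)+1/4·(-0.037976)≈-0.441565; next y=7/10·(-0.954424)+3/4·(-0.441565)≈-0.999270
n=7: y≈-0.999270, sp=-1, e=sp−y≈-0.000730; I≈-0.328156, D=e−e_prev≈0.044847; u=1/2·(-0.000730)+5/4·(-0.328156)+1/4·0.044847≈-0.399348; next y=7/10·(-0.999270)+3/4·(-0.399348)≈-0.999000
n=8: y≈-0.999000, sp=-1, e=sp−y≈-0.001000; I≈-0.329156, D=e−e_prev≈-0.000270; u=1/2·(-0.001000)+5/4·(-0.329156)+1/4·(-0.000270)≈-0.412012; next y=7/10·(-0.999000)+3/4·(-0.412012)≈-1.008309
n=9: y≈-1.008309, sp=-1, e=sp−y≈0.008309; I≈-0.320846, D=e−e_prev≈0.009309; u=1/2·0.008309+5/4·(-0.320846)+1/4·0.009309≈-0.394576; next y=7/10·(-1.008309)+3/4·(-0.394576)≈-1.001749
n=10: y≈-1.001749, sp=-1, e=sp−y≈0.001749; I≈-0.319098, D=e−e_prev≈-0.006560; u=1/2·0.001749+5/4·(-0.319098)+1/4·(-0.006560)≈-0.399638; next y=7/10·(-1.001749)+3/4·(-0.399638)≈-1.000953
n=11: y≈-1.000953, sp=-1, e=sp−y≈0.000953; I≈-0.318145, D=e−e_prev≈-0.000796; u=1/2·0.000953+5/4·(-0.318145)+1/4·(-0.000796)≈-0.397404; next y=7/10·(-1.000953)+3/4·(-0.397404)≈-0.998720
n=12: y≈-0.998720, sp=-1, e=sp−y≈-0.001280; I≈-0.319425, D=e−e_prev≈-0.002233; u=1/2·(-0.001280)+5/4·(-0.319425)+1/4·(-0.002233)≈-0.400480; next y=7/10·(-0.998720)+3/4·(-0.400480)≈-0.999464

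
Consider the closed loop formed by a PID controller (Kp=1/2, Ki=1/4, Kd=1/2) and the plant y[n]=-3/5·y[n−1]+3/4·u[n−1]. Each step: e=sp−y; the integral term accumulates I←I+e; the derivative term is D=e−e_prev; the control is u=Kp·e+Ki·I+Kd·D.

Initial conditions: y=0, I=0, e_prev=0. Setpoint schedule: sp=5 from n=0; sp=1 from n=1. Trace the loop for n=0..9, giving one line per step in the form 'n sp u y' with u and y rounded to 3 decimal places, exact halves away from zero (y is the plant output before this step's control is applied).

(exact arithmetic carried between steps; '≈' marks a value shown rounded to 6 d.p. or computed from one; I and e_prev carry over from the previous line; the table rounds u and y to 3 d.p., halves away from zero)
n=0: y=0, sp=5, e=sp−y=5; I=5, D=e−e_prev=5; u=1/2·5+1/4·5+1/2·5=6.25; next y=-3/5·0+3/4·6.25=4.6875
n=1: y=4.6875, sp=1, e=sp−y=-3.6875; I=1.3125, D=e−e_prev=-8.6875; u=1/2·(-3.6875)+1/4·1.3125+1/2·(-8.6875)=-5.859375; next y=-3/5·4.6875+3/4·(-5.859375)≈-7.207031
n=2: y≈-7.207031, sp=1, e=sp−y≈8.207031; I≈9.519531, D=e−e_prev≈11.894531; u=1/2·8.207031+1/4·9.519531+1/2·11.894531≈12.430664; next y=-3/5·(-7.207031)+3/4·12.430664≈13.647217
n=3: y≈13.647217, sp=1, e=sp−y≈-12.647217; I≈-3.127686, D=e−e_prev≈-20.854248; u=1/2·(-12.647217)+1/4·(-3.127686)+1/2·(-20.854248)≈-17.532654; next y=-3/5·13.647217+3/4·(-17.532654)≈-21.337820
n=4: y≈-21.337820, sp=1, e=sp−y≈22.337820; I≈19.210135, D=e−e_prev≈34.985037; u=1/2·22.337820+1/4·19.210135+1/2·34.985037≈33.463963; next y=-3/5·(-21.337820)+3/4·33.463963≈37.900664
n=5: y≈37.900664, sp=1, e=sp−y≈-36.900664; I≈-17.690529, D=e−e_prev≈-59.238485; u=1/2·(-36.900664)+1/4·(-17.690529)+1/2·(-59.238485)≈-52.492207; next y=-3/5·37.900664+3/4·(-52.492207)≈-62.109554
n=6: y≈-62.109554, sp=1, e=sp−y≈63.109554; I≈45.419024, D=e−e_prev≈100.010218; u=1/2·63.109554+1/4·45.419024+1/2·100.010218≈92.914642; next y=-3/5·(-62.109554)+3/4·92.914642≈106.951713
n=7: y≈106.951713, sp=1, e=sp−y≈-105.951713; I≈-60.532689, D=e−e_prev≈-169.061267; u=1/2·(-105.951713)+1/4·(-60.532689)+1/2·(-169.061267)≈-152.639662; next y=-3/5·106.951713+3/4·(-152.639662)≈-178.650775
n=8: y≈-178.650775, sp=1, e=sp−y≈179.650775; I≈119.118086, D=e−e_prev≈285.602488; u=1/2·179.650775+1/4·119.118086+1/2·285.602488≈262.406153; next y=-3/5·(-178.650775)+3/4·262.406153≈303.995080
n=9: y≈303.995080, sp=1, e=sp−y≈-302.995080; I≈-183.876994, D=e−e_prev≈-482.645855; u=1/2·(-302.995080)+1/4·(-183.876994)+1/2·(-482.645855)≈-438.789716; next y=-3/5·303.995080+3/4·(-438.789716)≈-511.489335

0 5 6.250 0.000
1 1 -5.859 4.688
2 1 12.431 -7.207
3 1 -17.533 13.647
4 1 33.464 -21.338
5 1 -52.492 37.901
6 1 92.915 -62.110
7 1 -152.640 106.952
8 1 262.406 -178.651
9 1 -438.790 303.995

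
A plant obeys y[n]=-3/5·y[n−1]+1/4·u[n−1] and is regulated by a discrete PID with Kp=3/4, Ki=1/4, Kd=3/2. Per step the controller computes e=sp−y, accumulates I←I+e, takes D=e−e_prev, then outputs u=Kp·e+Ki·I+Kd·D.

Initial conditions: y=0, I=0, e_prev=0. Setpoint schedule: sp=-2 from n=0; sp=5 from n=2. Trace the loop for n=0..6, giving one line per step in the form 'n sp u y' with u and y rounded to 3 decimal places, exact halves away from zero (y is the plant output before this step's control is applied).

0 -2 -5.000 0.000
1 -2 0.625 -1.250
2 5 10.672 0.906
3 5 1.385 2.124
4 5 11.562 -0.928
5 5 -2.474 3.448
6 5 19.814 -2.687

(exact arithmetic carried between steps; '≈' marks a value shown rounded to 6 d.p. or computed from one; I and e_prev carry over from the previous line; the table rounds u and y to 3 d.p., halves away from zero)
n=0: y=0, sp=-2, e=sp−y=-2; I=-2, D=e−e_prev=-2; u=3/4·(-2)+1/4·(-2)+3/2·(-2)=-5; next y=-3/5·0+1/4·(-5)=-1.25
n=1: y=-1.25, sp=-2, e=sp−y=-0.75; I=-2.75, D=e−e_prev=1.25; u=3/4·(-0.75)+1/4·(-2.75)+3/2·1.25=0.625; next y=-3/5·(-1.25)+1/4·0.625=0.90625
n=2: y=0.90625, sp=5, e=sp−y=4.09375; I=1.34375, D=e−e_prev=4.84375; u=3/4·4.09375+1/4·1.34375+3/2·4.84375=10.671875; next y=-3/5·0.90625+1/4·10.671875≈2.124219
n=3: y≈2.124219, sp=5, e=sp−y≈2.875781; I≈4.219531, D=e−e_prev≈-1.217969; u=3/4·2.875781+1/4·4.219531+3/2·(-1.217969)≈1.384766; next y=-3/5·2.124219+1/4·1.384766≈-0.928340
n=4: y≈-0.928340, sp=5, e=sp−y≈5.928340; I≈10.147871, D=e−e_prev≈3.052559; u=3/4·5.928340+1/4·10.147871+3/2·3.052559≈11.562061; next y=-3/5·(-0.928340)+1/4·11.562061≈3.447519
n=5: y≈3.447519, sp=5, e=sp−y≈1.552481; I≈11.700352, D=e−e_prev≈-4.375859; u=3/4·1.552481+1/4·11.700352+3/2·(-4.375859)≈-2.474340; next y=-3/5·3.447519+1/4·(-2.474340)≈-2.687096
n=6: y≈-2.687096, sp=5, e=sp−y≈7.687096; I≈19.387448, D=e−e_prev≈6.134615; u=3/4·7.687096+1/4·19.387448+3/2·6.134615≈19.814107; next y=-3/5·(-2.687096)+1/4·19.814107≈6.565785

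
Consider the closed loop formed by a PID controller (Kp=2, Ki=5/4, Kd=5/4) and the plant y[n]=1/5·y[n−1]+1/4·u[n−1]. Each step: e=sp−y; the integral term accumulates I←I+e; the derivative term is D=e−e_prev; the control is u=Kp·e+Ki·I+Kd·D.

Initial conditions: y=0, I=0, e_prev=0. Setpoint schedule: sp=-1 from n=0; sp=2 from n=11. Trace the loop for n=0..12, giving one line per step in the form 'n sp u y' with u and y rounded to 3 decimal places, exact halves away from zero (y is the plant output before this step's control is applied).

0 -1 -4.500 0.000
1 -1 0.563 -1.125
2 -1 -5.370 -0.084
3 -1 0.524 -1.359
4 -1 -6.104 -0.141
5 -1 0.705 -1.554
6 -1 -6.757 -0.135
7 -1 1.053 -1.716
8 -1 -7.392 -0.080
9 -1 1.531 -1.864
10 -1 -8.051 0.010
11 2 15.622 -2.011
12 2 -10.454 3.503

(exact arithmetic carried between steps; '≈' marks a value shown rounded to 6 d.p. or computed from one; I and e_prev carry over from the previous line; the table rounds u and y to 3 d.p., halves away from zero)
n=0: y=0, sp=-1, e=sp−y=-1; I=-1, D=e−e_prev=-1; u=2·(-1)+5/4·(-1)+5/4·(-1)=-4.5; next y=1/5·0+1/4·(-4.5)=-1.125
n=1: y=-1.125, sp=-1, e=sp−y=0.125; I=-0.875, D=e−e_prev=1.125; u=2·0.125+5/4·(-0.875)+5/4·1.125=0.5625; next y=1/5·(-1.125)+1/4·0.5625=-0.084375
n=2: y=-0.084375, sp=-1, e=sp−y=-0.915625; I=-1.790625, D=e−e_prev=-1.040625; u=2·(-0.915625)+5/4·(-1.790625)+5/4·(-1.040625)≈-5.370313; next y=1/5·(-0.084375)+1/4·(-5.370313)≈-1.359453
n=3: y≈-1.359453, sp=-1, e=sp−y≈0.359453; I≈-1.431172, D=e−e_prev≈1.275078; u=2·0.359453+5/4·(-1.431172)+5/4·1.275078≈0.523789; next y=1/5·(-1.359453)+1/4·0.523789≈-0.140943
n=4: y≈-0.140943, sp=-1, e=sp−y≈-0.859057; I≈-2.290229, D=e−e_prev≈-1.218510; u=2·(-0.859057)+5/4·(-2.290229)+5/4·(-1.218510)≈-6.104036; next y=1/5·(-0.140943)+1/4·(-6.104036)≈-1.554198
n=5: y≈-1.554198, sp=-1, e=sp−y≈0.554198; I≈-1.736031, D=e−e_prev≈1.413254; u=2·0.554198+5/4·(-1.736031)+5/4·1.413254≈0.704925; next y=1/5·(-1.554198)+1/4·0.704925≈-0.134608
n=6: y≈-0.134608, sp=-1, e=sp−y≈-0.865392; I≈-2.601422, D=e−e_prev≈-1.419589; u=2·(-0.865392)+5/4·(-2.601422)+5/4·(-1.419589)≈-6.757048; next y=1/5·(-0.134608)+1/4·(-6.757048)≈-1.716184
n=7: y≈-1.716184, sp=-1, e=sp−y≈0.716184; I≈-1.885239, D=e−e_prev≈1.581575; u=2·0.716184+5/4·(-1.885239)+5/4·1.581575≈1.052788; next y=1/5·(-1.716184)+1/4·1.052788≈-0.080040
n=8: y≈-0.080040, sp=-1, e=sp−y≈-0.919960; I≈-2.805199, D=e−e_prev≈-1.636144; u=2·(-0.919960)+5/4·(-2.805199)+5/4·(-1.636144)≈-7.391599; next y=1/5·(-0.080040)+1/4·(-7.391599)≈-1.863908
n=9: y≈-1.863908, sp=-1, e=sp−y≈0.863908; I≈-1.941291, D=e−e_prev≈1.783868; u=2·0.863908+5/4·(-1.941291)+5/4·1.783868≈1.531037; next y=1/5·(-1.863908)+1/4·1.531037≈0.009978
n=10: y≈0.009978, sp=-1, e=sp−y≈-1.009978; I≈-2.951269, D=e−e_prev≈-1.873885; u=2·(-1.009978)+5/4·(-2.951269)+5/4·(-1.873885)≈-8.051398; next y=1/5·0.009978+1/4·(-8.051398)≈-2.010854
n=11: y≈-2.010854, sp=2, e=sp−y≈4.010854; I≈1.059585, D=e−e_prev≈5.020832; u=2·4.010854+5/4·1.059585+5/4·5.020832≈15.622229; next y=1/5·(-2.010854)+1/4·15.622229≈3.503386
n=12: y≈3.503386, sp=2, e=sp−y≈-1.503386; I≈-0.443801, D=e−e_prev≈-5.514240; u=2·(-1.503386)+5/4·(-0.443801)+5/4·(-5.514240)≈-10.454325; next y=1/5·3.503386+1/4·(-10.454325)≈-1.912904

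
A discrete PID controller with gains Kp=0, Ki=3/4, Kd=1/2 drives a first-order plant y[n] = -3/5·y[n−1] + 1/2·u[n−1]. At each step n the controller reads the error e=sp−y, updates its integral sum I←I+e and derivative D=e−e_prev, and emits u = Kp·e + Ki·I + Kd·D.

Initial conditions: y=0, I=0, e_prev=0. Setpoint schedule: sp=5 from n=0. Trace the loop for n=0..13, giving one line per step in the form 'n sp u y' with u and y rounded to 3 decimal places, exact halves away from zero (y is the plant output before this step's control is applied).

0 5 6.250 0.000
1 5 3.594 3.125
2 5 10.566 -0.078
3 5 6.013 5.330
4 5 15.372 -0.191
5 5 6.514 7.801
6 5 19.940 -1.423
7 5 4.836 10.824
8 5 25.217 -4.076
9 5 0.661 15.054
10 5 32.381 -8.702
11 5 -6.863 21.412
12 5 42.998 -16.278
13 5 -19.319 31.266

(exact arithmetic carried between steps; '≈' marks a value shown rounded to 6 d.p. or computed from one; I and e_prev carry over from the previous line; the table rounds u and y to 3 d.p., halves away from zero)
n=0: y=0, sp=5, e=sp−y=5; I=5, D=e−e_prev=5; u=0·5+3/4·5+1/2·5=6.25; next y=-3/5·0+1/2·6.25=3.125
n=1: y=3.125, sp=5, e=sp−y=1.875; I=6.875, D=e−e_prev=-3.125; u=0·1.875+3/4·6.875+1/2·(-3.125)=3.59375; next y=-3/5·3.125+1/2·3.59375=-0.078125
n=2: y=-0.078125, sp=5, e=sp−y=5.078125; I=11.953125, D=e−e_prev=3.203125; u=0·5.078125+3/4·11.953125+1/2·3.203125≈10.566406; next y=-3/5·(-0.078125)+1/2·10.566406≈5.330078
n=3: y≈5.330078, sp=5, e=sp−y≈-0.330078; I≈11.623047, D=e−e_prev≈-5.408203; u=0·(-0.330078)+3/4·11.623047+1/2·(-5.408203)≈6.013184; next y=-3/5·5.330078+1/2·6.013184≈-0.191455
n=4: y≈-0.191455, sp=5, e=sp−y≈5.191455; I≈16.814502, D=e−e_prev≈5.521533; u=0·5.191455+3/4·16.814502+1/2·5.521533≈15.371643; next y=-3/5·(-0.191455)+1/2·15.371643≈7.800695
n=5: y≈7.800695, sp=5, e=sp−y≈-2.800695; I≈14.013807, D=e−e_prev≈-7.992150; u=0·(-2.800695)+3/4·14.013807+1/2·(-7.992150)≈6.514281; next y=-3/5·7.800695+1/2·6.514281≈-1.423276
n=6: y≈-1.423276, sp=5, e=sp−y≈6.423276; I≈20.437084, D=e−e_prev≈9.223971; u=0·6.423276+3/4·20.437084+1/2·9.223971≈19.939798; next y=-3/5·(-1.423276)+1/2·19.939798≈10.823865
n=7: y≈10.823865, sp=5, e=sp−y≈-5.823865; I≈14.613219, D=e−e_prev≈-12.247141; u=0·(-5.823865)+3/4·14.613219+1/2·(-12.247141)≈4.836343; next y=-3/5·10.823865+1/2·4.836343≈-4.076147
n=8: y≈-4.076147, sp=5, e=sp−y≈9.076147; I≈23.689366, D=e−e_prev≈14.900012; u=0·9.076147+3/4·23.689366+1/2·14.900012≈25.217031; next y=-3/5·(-4.076147)+1/2·25.217031≈15.054204
n=9: y≈15.054204, sp=5, e=sp−y≈-10.054204; I≈13.635162, D=e−e_prev≈-19.130351; u=0·(-10.054204)+3/4·13.635162+1/2·(-19.130351)≈0.661196; next y=-3/5·15.054204+1/2·0.661196≈-8.701924
n=10: y≈-8.701924, sp=5, e=sp−y≈13.701924; I≈27.337086, D=e−e_prev≈23.756128; u=0·13.701924+3/4·27.337086+1/2·23.756128≈32.380879; next y=-3/5·(-8.701924)+1/2·32.380879≈21.411594
n=11: y≈21.411594, sp=5, e=sp−y≈-16.411594; I≈10.925493, D=e−e_prev≈-30.113518; u=0·(-16.411594)+3/4·10.925493+1/2·(-30.113518)≈-6.862640; next y=-3/5·21.411594+1/2·(-6.862640)≈-16.278276
n=12: y≈-16.278276, sp=5, e=sp−y≈21.278276; I≈32.203769, D=e−e_prev≈37.689870; u=0·21.278276+3/4·32.203769+1/2·37.689870≈42.997762; next y=-3/5·(-16.278276)+1/2·42.997762≈31.265846
n=13: y≈31.265846, sp=5, e=sp−y≈-26.265846; I≈5.937922, D=e−e_prev≈-47.544123; u=0·(-26.265846)+3/4·5.937922+1/2·(-47.544123)≈-19.318620; next y=-3/5·31.265846+1/2·(-19.318620)≈-28.418818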